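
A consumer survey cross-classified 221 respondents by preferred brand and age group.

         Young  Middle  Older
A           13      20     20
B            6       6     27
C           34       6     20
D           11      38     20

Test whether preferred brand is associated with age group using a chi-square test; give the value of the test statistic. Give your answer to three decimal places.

Row totals: 53, 39, 60, 69. Column totals: 64, 70, 87. Grand total N = 221.
Expected counts (row total × column total / N):
  A, Young: 53×64/221 = 15.3484
  A, Middle: 53×70/221 = 16.7873
  A, Older: 53×87/221 = 20.8643
  B, Young: 39×64/221 = 11.2941
  B, Middle: 39×70/221 = 12.3529
  B, Older: 39×87/221 = 15.3529
  C, Young: 60×64/221 = 17.3756
  C, Middle: 60×70/221 = 19.0045
  C, Older: 60×87/221 = 23.6199
  D, Young: 69×64/221 = 19.9819
  D, Middle: 69×70/221 = 21.8552
  D, Older: 69×87/221 = 27.1629
Contributions (O − E)²/E:
  (13 − 15.3484)²/15.3484 = 0.3593
  (20 − 16.7873)²/16.7873 = 0.6148
  (20 − 20.8643)²/20.8643 = 0.0358
  (6 − 11.2941)²/11.2941 = 2.4816
  (6 − 12.3529)²/12.3529 = 3.2672
  (27 − 15.3529)²/15.3529 = 8.8358
  (34 − 17.3756)²/17.3756 = 15.9057
  (6 − 19.0045)²/19.0045 = 8.8988
  (20 − 23.6199)²/23.6199 = 0.5548
  (11 − 19.9819)²/19.9819 = 4.0374
  (38 − 21.8552)²/21.8552 = 11.9264
  (20 − 27.1629)²/27.1629 = 1.8889
χ² = 0.3593 + 0.6148 + 0.0358 + 2.4816 + 3.2672 + 8.8358 + 15.9057 + 8.8988 + 0.5548 + 4.0374 + 11.9264 + 1.8889 = 58.807

58.807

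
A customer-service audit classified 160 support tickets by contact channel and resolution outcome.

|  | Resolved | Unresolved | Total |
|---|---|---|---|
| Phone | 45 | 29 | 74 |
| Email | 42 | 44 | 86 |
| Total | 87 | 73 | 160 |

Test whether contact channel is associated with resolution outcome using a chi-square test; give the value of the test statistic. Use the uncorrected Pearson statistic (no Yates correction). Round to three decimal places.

2.299

Grand total N = 160.
Expected counts (row total × column total / N):
  Phone, Resolved: 74×87/160 = 40.2375
  Phone, Unresolved: 74×73/160 = 33.7625
  Email, Resolved: 86×87/160 = 46.7625
  Email, Unresolved: 86×73/160 = 39.2375
Contributions (O − E)²/E:
  (45 − 40.2375)²/40.2375 = 0.5637
  (29 − 33.7625)²/33.7625 = 0.6718
  (42 − 46.7625)²/46.7625 = 0.4850
  (44 − 39.2375)²/39.2375 = 0.5781
χ² = 0.5637 + 0.6718 + 0.4850 + 0.5781 = 2.299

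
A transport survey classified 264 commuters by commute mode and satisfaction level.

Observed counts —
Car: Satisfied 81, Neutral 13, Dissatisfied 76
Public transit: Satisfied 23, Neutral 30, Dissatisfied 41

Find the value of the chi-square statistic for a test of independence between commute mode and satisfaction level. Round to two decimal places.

Row totals: 170, 94. Column totals: 104, 43, 117. Grand total N = 264.
Expected counts (row total × column total / N):
  Car, Satisfied: 170×104/264 = 66.970
  Car, Neutral: 170×43/264 = 27.689
  Car, Dissatisfied: 170×117/264 = 75.341
  Public transit, Satisfied: 94×104/264 = 37.030
  Public transit, Neutral: 94×43/264 = 15.311
  Public transit, Dissatisfied: 94×117/264 = 41.659
Contributions (O − E)²/E:
  (81 − 66.970)²/66.970 = 2.9392
  (13 − 27.689)²/27.689 = 7.7925
  (76 − 75.341)²/75.341 = 0.0058
  (23 − 37.030)²/37.030 = 5.3157
  (30 − 15.311)²/15.311 = 14.0923
  (41 − 41.659)²/41.659 = 0.0104
χ² = 2.9392 + 7.7925 + 0.0058 + 5.3157 + 14.0923 + 0.0104 = 30.16

30.16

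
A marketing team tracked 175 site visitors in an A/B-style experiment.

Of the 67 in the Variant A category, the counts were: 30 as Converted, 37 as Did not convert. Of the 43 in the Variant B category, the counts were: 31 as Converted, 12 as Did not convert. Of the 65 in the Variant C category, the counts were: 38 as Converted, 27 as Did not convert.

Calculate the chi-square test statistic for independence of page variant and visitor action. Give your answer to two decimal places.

8.11

Row totals: 67, 43, 65. Column totals: 99, 76. Grand total N = 175.
Expected counts (row total × column total / N):
  Variant A, Converted: 67×99/175 = 37.903
  Variant A, Did not convert: 67×76/175 = 29.097
  Variant B, Converted: 43×99/175 = 24.326
  Variant B, Did not convert: 43×76/175 = 18.674
  Variant C, Converted: 65×99/175 = 36.771
  Variant C, Did not convert: 65×76/175 = 28.229
Contributions (O − E)²/E:
  (30 − 37.903)²/37.903 = 1.6478
  (37 − 29.097)²/29.097 = 2.1465
  (31 − 24.326)²/24.326 = 1.8311
  (12 − 18.674)²/18.674 = 2.3853
  (38 − 36.771)²/36.771 = 0.0411
  (27 − 28.229)²/28.229 = 0.0535
χ² = 1.6478 + 2.1465 + 1.8311 + 2.3853 + 0.0411 + 0.0535 = 8.11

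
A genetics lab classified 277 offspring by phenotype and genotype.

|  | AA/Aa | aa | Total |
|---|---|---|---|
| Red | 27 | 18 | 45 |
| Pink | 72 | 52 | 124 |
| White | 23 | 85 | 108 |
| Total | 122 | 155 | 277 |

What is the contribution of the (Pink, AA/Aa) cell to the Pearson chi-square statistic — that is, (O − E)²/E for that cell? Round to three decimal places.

5.535

Row total (Pink) = 124; column total (AA/Aa) = 122; N = 277.
Expected count E = 124 × 122 / 277 = 54.6137.
Contribution = (O − E)²/E = (72 − 54.6137)² / 54.6137 = 5.535.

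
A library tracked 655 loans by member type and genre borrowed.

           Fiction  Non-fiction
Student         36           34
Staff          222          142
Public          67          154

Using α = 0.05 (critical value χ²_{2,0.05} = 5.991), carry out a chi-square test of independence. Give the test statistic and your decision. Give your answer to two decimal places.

51.85; reject H₀

Row totals: 70, 364, 221. Column totals: 325, 330. Grand total N = 655.
Expected counts (row total × column total / N):
  Student, Fiction: 70×325/655 = 34.733
  Student, Non-fiction: 70×330/655 = 35.267
  Staff, Fiction: 364×325/655 = 180.611
  Staff, Non-fiction: 364×330/655 = 183.389
  Public, Fiction: 221×325/655 = 109.656
  Public, Non-fiction: 221×330/655 = 111.344
Contributions (O − E)²/E:
  (36 − 34.733)²/34.733 = 0.0462
  (34 − 35.267)²/35.267 = 0.0455
  (222 − 180.611)²/180.611 = 9.4847
  (142 − 183.389)²/183.389 = 9.3411
  (67 − 109.656)²/109.656 = 16.5931
  (154 − 111.344)²/111.344 = 16.3416
χ² = 0.0462 + 0.0455 + 9.4847 + 9.3411 + 16.5931 + 16.3416 = 51.85
df = (3−1)(2−1) = 2. Since 51.85 > 5.991, reject the null hypothesis of independence at α = 0.05.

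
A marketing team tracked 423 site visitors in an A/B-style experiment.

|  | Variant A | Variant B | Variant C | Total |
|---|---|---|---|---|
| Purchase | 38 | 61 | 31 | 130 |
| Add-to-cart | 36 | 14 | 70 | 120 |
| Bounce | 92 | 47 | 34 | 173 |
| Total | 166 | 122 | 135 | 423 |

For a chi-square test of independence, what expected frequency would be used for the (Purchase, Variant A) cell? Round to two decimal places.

Row total (Purchase) = 130; column total (Variant A) = 166; grand total N = 423.
Expected count = (row total × column total) / N = 130 × 166 / 423 = 51.02.

51.02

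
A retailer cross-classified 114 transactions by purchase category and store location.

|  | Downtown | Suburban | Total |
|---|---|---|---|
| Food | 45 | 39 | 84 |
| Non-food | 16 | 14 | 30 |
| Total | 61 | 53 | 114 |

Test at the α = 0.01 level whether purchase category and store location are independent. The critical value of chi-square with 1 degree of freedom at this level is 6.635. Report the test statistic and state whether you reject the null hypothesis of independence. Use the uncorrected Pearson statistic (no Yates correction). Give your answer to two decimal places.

Grand total N = 114.
Expected counts (row total × column total / N):
  Food, Downtown: 84×61/114 = 44.947
  Food, Suburban: 84×53/114 = 39.053
  Non-food, Downtown: 30×61/114 = 16.053
  Non-food, Suburban: 30×53/114 = 13.947
Contributions (O − E)²/E:
  (45 − 44.947)²/44.947 = 0.0001
  (39 − 39.053)²/39.053 = 0.0001
  (16 − 16.053)²/16.053 = 0.0002
  (14 − 13.947)²/13.947 = 0.0002
χ² = 0.0001 + 0.0001 + 0.0002 + 0.0002 = 0.00
df = (2−1)(2−1) = 1. Since 0.00 < 6.635, fail to reject the null hypothesis of independence at α = 0.01.

0.00; fail to reject H₀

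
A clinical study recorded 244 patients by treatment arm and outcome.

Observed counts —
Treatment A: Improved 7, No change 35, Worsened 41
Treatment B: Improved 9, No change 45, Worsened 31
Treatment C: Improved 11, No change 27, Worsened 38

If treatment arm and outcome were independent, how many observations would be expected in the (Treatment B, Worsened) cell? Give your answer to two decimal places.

38.32

Row total (Treatment B) = 85; column total (Worsened) = 110; grand total N = 244.
Expected count = (row total × column total) / N = 85 × 110 / 244 = 38.32.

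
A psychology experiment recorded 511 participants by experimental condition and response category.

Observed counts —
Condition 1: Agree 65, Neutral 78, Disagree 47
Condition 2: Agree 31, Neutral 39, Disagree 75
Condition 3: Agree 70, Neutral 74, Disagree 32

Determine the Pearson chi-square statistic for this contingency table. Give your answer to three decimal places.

47.137

Row totals: 190, 145, 176. Column totals: 166, 191, 154. Grand total N = 511.
Expected counts (row total × column total / N):
  Condition 1, Agree: 190×166/511 = 61.72211
  Condition 1, Neutral: 190×191/511 = 71.01761
  Condition 1, Disagree: 190×154/511 = 57.26027
  Condition 2, Agree: 145×166/511 = 47.10372
  Condition 2, Neutral: 145×191/511 = 54.19765
  Condition 2, Disagree: 145×154/511 = 43.69863
  Condition 3, Agree: 176×166/511 = 57.17417
  Condition 3, Neutral: 176×191/511 = 65.78474
  Condition 3, Disagree: 176×154/511 = 53.04110
Contributions (O − E)²/E:
  (65 − 61.72211)²/61.72211 = 0.1741
  (78 − 71.01761)²/71.01761 = 0.6865
  (47 − 57.26027)²/57.26027 = 1.8385
  (31 − 47.10372)²/47.10372 = 5.5055
  (39 − 54.19765)²/54.19765 = 4.2616
  (75 − 43.69863)²/43.69863 = 22.4212
  (70 − 57.17417)²/57.17417 = 2.8772
  (74 − 65.78474)²/65.78474 = 1.0259
  (32 − 53.04110)²/53.04110 = 8.3469
χ² = 0.1741 + 0.6865 + 1.8385 + 5.5055 + 4.2616 + 22.4212 + 2.8772 + 1.0259 + 8.3469 = 47.137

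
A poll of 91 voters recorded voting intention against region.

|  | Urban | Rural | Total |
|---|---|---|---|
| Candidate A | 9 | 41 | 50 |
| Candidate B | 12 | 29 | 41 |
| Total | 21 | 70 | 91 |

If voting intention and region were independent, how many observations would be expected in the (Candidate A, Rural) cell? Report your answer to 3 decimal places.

38.462

Row total (Candidate A) = 50; column total (Rural) = 70; grand total N = 91.
Expected count = (row total × column total) / N = 50 × 70 / 91 = 38.462.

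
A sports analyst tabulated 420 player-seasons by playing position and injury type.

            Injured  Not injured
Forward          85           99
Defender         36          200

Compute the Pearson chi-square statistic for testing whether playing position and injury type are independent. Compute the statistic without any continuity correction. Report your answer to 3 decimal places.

Row totals: 184, 236. Column totals: 121, 299. Grand total N = 420.
Expected counts (row total × column total / N):
  Forward, Injured: 184×121/420 = 53.0095
  Forward, Not injured: 184×299/420 = 130.9905
  Defender, Injured: 236×121/420 = 67.9905
  Defender, Not injured: 236×299/420 = 168.0095
Contributions (O − E)²/E:
  (85 − 53.0095)²/53.0095 = 19.3058
  (99 − 130.9905)²/130.9905 = 7.8127
  (36 − 67.9905)²/67.9905 = 15.0520
  (200 − 168.0095)²/168.0095 = 6.0913
χ² = 19.3058 + 7.8127 + 15.0520 + 6.0913 = 48.262

48.262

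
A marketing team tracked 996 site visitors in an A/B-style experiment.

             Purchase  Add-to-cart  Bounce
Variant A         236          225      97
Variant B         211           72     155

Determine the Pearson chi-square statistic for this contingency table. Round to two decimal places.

Row totals: 558, 438. Column totals: 447, 297, 252. Grand total N = 996.
Expected counts (row total × column total / N):
  Variant A, Purchase: 558×447/996 = 250.428
  Variant A, Add-to-cart: 558×297/996 = 166.392
  Variant A, Bounce: 558×252/996 = 141.181
  Variant B, Purchase: 438×447/996 = 196.572
  Variant B, Add-to-cart: 438×297/996 = 130.608
  Variant B, Bounce: 438×252/996 = 110.819
Contributions (O − E)²/E:
  (236 − 250.428)²/250.428 = 0.8312
  (225 − 166.392)²/166.392 = 20.6434
  (97 − 141.181)²/141.181 = 13.8259
  (211 − 196.572)²/196.572 = 1.0590
  (72 − 130.608)²/130.608 = 26.2993
  (155 − 110.819)²/110.819 = 17.6140
χ² = 0.8312 + 20.6434 + 13.8259 + 1.0590 + 26.2993 + 17.6140 = 80.27

80.27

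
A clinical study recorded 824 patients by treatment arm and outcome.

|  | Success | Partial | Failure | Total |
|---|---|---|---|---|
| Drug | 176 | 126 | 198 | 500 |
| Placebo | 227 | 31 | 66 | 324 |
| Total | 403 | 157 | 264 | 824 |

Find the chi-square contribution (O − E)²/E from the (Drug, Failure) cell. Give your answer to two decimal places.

Row total (Drug) = 500; column total (Failure) = 264; N = 824.
Expected count E = 500 × 264 / 824 = 160.1942.
Contribution = (O − E)²/E = (198 − 160.1942)² / 160.1942 = 8.92.

8.92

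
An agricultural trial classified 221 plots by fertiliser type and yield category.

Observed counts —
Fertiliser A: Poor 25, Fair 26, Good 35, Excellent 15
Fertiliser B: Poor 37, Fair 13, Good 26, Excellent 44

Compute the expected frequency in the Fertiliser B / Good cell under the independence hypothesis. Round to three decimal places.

33.122

Row total (Fertiliser B) = 120; column total (Good) = 61; grand total N = 221.
Expected count = (row total × column total) / N = 120 × 61 / 221 = 33.122.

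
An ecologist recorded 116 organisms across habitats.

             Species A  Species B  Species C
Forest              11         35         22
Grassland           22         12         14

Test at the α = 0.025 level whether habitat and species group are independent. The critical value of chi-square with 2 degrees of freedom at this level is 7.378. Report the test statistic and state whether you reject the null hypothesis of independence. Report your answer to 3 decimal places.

13.657; reject H₀

Row totals: 68, 48. Column totals: 33, 47, 36. Grand total N = 116.
Expected counts (row total × column total / N):
  Forest, Species A: 68×33/116 = 19.3448
  Forest, Species B: 68×47/116 = 27.5517
  Forest, Species C: 68×36/116 = 21.1034
  Grassland, Species A: 48×33/116 = 13.6552
  Grassland, Species B: 48×47/116 = 19.4483
  Grassland, Species C: 48×36/116 = 14.8966
Contributions (O − E)²/E:
  (11 − 19.3448)²/19.3448 = 3.5997
  (35 − 27.5517)²/27.5517 = 2.0136
  (22 − 21.1034)²/21.1034 = 0.0381
  (22 − 13.6552)²/13.6552 = 5.0996
  (12 − 19.4483)²/19.4483 = 2.8525
  (14 − 14.8966)²/14.8966 = 0.0540
χ² = 3.5997 + 2.0136 + 0.0381 + 5.0996 + 2.8525 + 0.0540 = 13.657
df = (2−1)(3−1) = 2. Since 13.657 > 7.378, reject the null hypothesis of independence at α = 0.025.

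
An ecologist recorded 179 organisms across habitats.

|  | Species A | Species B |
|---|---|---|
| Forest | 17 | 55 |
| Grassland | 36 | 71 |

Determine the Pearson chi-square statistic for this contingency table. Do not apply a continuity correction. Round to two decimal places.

Row totals: 72, 107. Column totals: 53, 126. Grand total N = 179.
Expected counts (row total × column total / N):
  Forest, Species A: 72×53/179 = 21.318
  Forest, Species B: 72×126/179 = 50.682
  Grassland, Species A: 107×53/179 = 31.682
  Grassland, Species B: 107×126/179 = 75.318
Contributions (O − E)²/E:
  (17 − 21.318)²/21.318 = 0.8746
  (55 − 50.682)²/50.682 = 0.3679
  (36 − 31.682)²/31.682 = 0.5885
  (71 − 75.318)²/75.318 = 0.2476
χ² = 0.8746 + 0.3679 + 0.5885 + 0.2476 = 2.08

2.08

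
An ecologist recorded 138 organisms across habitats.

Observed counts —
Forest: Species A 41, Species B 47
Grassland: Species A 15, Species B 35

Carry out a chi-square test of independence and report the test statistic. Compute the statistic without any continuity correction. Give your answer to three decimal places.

Row totals: 88, 50. Column totals: 56, 82. Grand total N = 138.
Expected counts (row total × column total / N):
  Forest, Species A: 88×56/138 = 35.7101
  Forest, Species B: 88×82/138 = 52.2899
  Grassland, Species A: 50×56/138 = 20.2899
  Grassland, Species B: 50×82/138 = 29.7101
Contributions (O − E)²/E:
  (41 − 35.7101)²/35.7101 = 0.7836
  (47 − 52.2899)²/52.2899 = 0.5352
  (15 − 20.2899)²/20.2899 = 1.3792
  (35 − 29.7101)²/29.7101 = 0.9419
χ² = 0.7836 + 0.5352 + 1.3792 + 0.9419 = 3.640

3.640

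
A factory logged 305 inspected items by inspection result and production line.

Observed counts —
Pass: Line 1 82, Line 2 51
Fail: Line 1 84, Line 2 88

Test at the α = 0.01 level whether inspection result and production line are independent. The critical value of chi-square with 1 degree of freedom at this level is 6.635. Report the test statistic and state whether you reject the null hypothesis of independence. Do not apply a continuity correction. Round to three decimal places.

4.967; fail to reject H₀

Row totals: 133, 172. Column totals: 166, 139. Grand total N = 305.
Expected counts (row total × column total / N):
  Pass, Line 1: 133×166/305 = 72.3869
  Pass, Line 2: 133×139/305 = 60.6131
  Fail, Line 1: 172×166/305 = 93.6131
  Fail, Line 2: 172×139/305 = 78.3869
Contributions (O − E)²/E:
  (82 − 72.3869)²/72.3869 = 1.2766
  (51 − 60.6131)²/60.6131 = 1.5246
  (84 − 93.6131)²/93.6131 = 0.9872
  (88 − 78.3869)²/78.3869 = 1.1789
χ² = 1.2766 + 1.5246 + 0.9872 + 1.1789 = 4.967
df = (2−1)(2−1) = 1. Since 4.967 < 6.635, fail to reject the null hypothesis of independence at α = 0.01.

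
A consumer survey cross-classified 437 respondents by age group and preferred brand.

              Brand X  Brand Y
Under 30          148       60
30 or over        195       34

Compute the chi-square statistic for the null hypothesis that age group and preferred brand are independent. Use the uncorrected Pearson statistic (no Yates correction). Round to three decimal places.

12.652

Row totals: 208, 229. Column totals: 343, 94. Grand total N = 437.
Expected counts (row total × column total / N):
  Under 30, Brand X: 208×343/437 = 163.2586
  Under 30, Brand Y: 208×94/437 = 44.7414
  30 or over, Brand X: 229×343/437 = 179.7414
  30 or over, Brand Y: 229×94/437 = 49.2586
Contributions (O − E)²/E:
  (148 − 163.2586)²/163.2586 = 1.4261
  (60 − 44.7414)²/44.7414 = 5.2038
  (195 − 179.7414)²/179.7414 = 1.2953
  (34 − 49.2586)²/49.2586 = 4.7266
χ² = 1.4261 + 5.2038 + 1.2953 + 4.7266 = 12.652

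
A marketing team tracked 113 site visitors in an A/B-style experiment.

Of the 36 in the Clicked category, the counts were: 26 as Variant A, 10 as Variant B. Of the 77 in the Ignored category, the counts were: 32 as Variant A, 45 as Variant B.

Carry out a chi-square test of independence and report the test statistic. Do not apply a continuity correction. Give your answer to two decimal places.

9.23

Row totals: 36, 77. Column totals: 58, 55. Grand total N = 113.
Expected counts (row total × column total / N):
  Clicked, Variant A: 36×58/113 = 18.478
  Clicked, Variant B: 36×55/113 = 17.522
  Ignored, Variant A: 77×58/113 = 39.522
  Ignored, Variant B: 77×55/113 = 37.478
Contributions (O − E)²/E:
  (26 − 18.478)²/18.478 = 3.0620
  (10 − 17.522)²/17.522 = 3.2291
  (32 − 39.522)²/39.522 = 1.4316
  (45 − 37.478)²/37.478 = 1.5097
χ² = 3.0620 + 3.2291 + 1.4316 + 1.5097 = 9.23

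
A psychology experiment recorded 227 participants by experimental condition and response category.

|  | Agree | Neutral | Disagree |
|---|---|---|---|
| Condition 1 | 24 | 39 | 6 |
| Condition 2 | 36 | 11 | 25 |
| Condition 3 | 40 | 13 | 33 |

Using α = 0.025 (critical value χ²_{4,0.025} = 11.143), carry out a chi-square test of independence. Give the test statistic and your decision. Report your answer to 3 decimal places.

45.157; reject H₀

Row totals: 69, 72, 86. Column totals: 100, 63, 64. Grand total N = 227.
Expected counts (row total × column total / N):
  Condition 1, Agree: 69×100/227 = 30.3965
  Condition 1, Neutral: 69×63/227 = 19.1498
  Condition 1, Disagree: 69×64/227 = 19.4537
  Condition 2, Agree: 72×100/227 = 31.7181
  Condition 2, Neutral: 72×63/227 = 19.9824
  Condition 2, Disagree: 72×64/227 = 20.2996
  Condition 3, Agree: 86×100/227 = 37.8855
  Condition 3, Neutral: 86×63/227 = 23.8678
  Condition 3, Disagree: 86×64/227 = 24.2467
Contributions (O − E)²/E:
  (24 − 30.3965)²/30.3965 = 1.3461
  (39 − 19.1498)²/19.1498 = 20.5762
  (6 − 19.4537)²/19.4537 = 9.3042
  (36 − 31.7181)²/31.7181 = 0.5781
  (11 − 19.9824)²/19.9824 = 4.0377
  (25 − 20.2996)²/20.2996 = 1.0884
  (40 − 37.8855)²/37.8855 = 0.1180
  (13 − 23.8678)²/23.8678 = 4.9485
  (33 − 24.2467)²/24.2467 = 3.1600
χ² = 1.3461 + 20.5762 + 9.3042 + 0.5781 + 4.0377 + 1.0884 + 0.1180 + 4.9485 + 3.1600 = 45.157
df = (3−1)(3−1) = 4. Since 45.157 > 11.143, reject the null hypothesis of independence at α = 0.025.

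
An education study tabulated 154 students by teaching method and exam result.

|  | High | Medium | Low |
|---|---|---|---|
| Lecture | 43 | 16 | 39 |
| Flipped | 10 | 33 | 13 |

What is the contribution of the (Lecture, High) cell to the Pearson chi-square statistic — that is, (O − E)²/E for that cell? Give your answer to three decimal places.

Row total (Lecture) = 98; column total (High) = 53; N = 154.
Expected count E = 98 × 53 / 154 = 33.72727.
Contribution = (O − E)²/E = (43 − 33.72727)² / 33.72727 = 2.549.

2.549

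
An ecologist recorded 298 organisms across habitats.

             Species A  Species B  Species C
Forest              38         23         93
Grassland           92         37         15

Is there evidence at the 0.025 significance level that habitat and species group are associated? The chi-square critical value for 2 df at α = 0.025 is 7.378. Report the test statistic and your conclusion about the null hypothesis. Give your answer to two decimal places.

Row totals: 154, 144. Column totals: 130, 60, 108. Grand total N = 298.
Expected counts (row total × column total / N):
  Forest, Species A: 154×130/298 = 67.181
  Forest, Species B: 154×60/298 = 31.007
  Forest, Species C: 154×108/298 = 55.812
  Grassland, Species A: 144×130/298 = 62.819
  Grassland, Species B: 144×60/298 = 28.993
  Grassland, Species C: 144×108/298 = 52.188
Contributions (O − E)²/E:
  (38 − 67.181)²/67.181 = 12.6752
  (23 − 31.007)²/31.007 = 2.0677
  (93 − 55.812)²/55.812 = 24.7787
  (92 − 62.819)²/62.819 = 13.5553
  (37 − 28.993)²/28.993 = 2.2113
  (15 − 52.188)²/52.188 = 26.4993
χ² = 12.6752 + 2.0677 + 24.7787 + 13.5553 + 2.2113 + 26.4993 = 81.79
df = (2−1)(3−1) = 2. Since 81.79 > 7.378, reject the null hypothesis of independence at α = 0.025.

81.79; reject H₀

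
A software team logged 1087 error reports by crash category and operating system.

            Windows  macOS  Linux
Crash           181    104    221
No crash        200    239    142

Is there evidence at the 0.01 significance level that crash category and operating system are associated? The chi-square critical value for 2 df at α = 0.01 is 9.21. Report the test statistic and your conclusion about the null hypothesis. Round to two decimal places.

66.42; reject H₀

Row totals: 506, 581. Column totals: 381, 343, 363. Grand total N = 1087.
Expected counts (row total × column total / N):
  Crash, Windows: 506×381/1087 = 177.356
  Crash, macOS: 506×343/1087 = 159.667
  Crash, Linux: 506×363/1087 = 168.977
  No crash, Windows: 581×381/1087 = 203.644
  No crash, macOS: 581×343/1087 = 183.333
  No crash, Linux: 581×363/1087 = 194.023
Contributions (O − E)²/E:
  (181 − 177.356)²/177.356 = 0.0749
  (104 − 159.667)²/159.667 = 19.4080
  (221 − 168.977)²/168.977 = 16.0163
  (200 − 203.644)²/203.644 = 0.0652
  (239 − 183.333)²/183.333 = 16.9027
  (142 − 194.023)²/194.023 = 13.9488
χ² = 0.0749 + 19.4080 + 16.0163 + 0.0652 + 16.9027 + 13.9488 = 66.42
df = (2−1)(3−1) = 2. Since 66.42 > 9.21, reject the null hypothesis of independence at α = 0.01.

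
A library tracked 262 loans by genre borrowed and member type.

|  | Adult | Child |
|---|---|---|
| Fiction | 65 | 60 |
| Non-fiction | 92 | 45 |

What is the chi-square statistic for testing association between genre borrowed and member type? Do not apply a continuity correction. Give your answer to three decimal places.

6.250

Row totals: 125, 137. Column totals: 157, 105. Grand total N = 262.
Expected counts (row total × column total / N):
  Fiction, Adult: 125×157/262 = 74.9046
  Fiction, Child: 125×105/262 = 50.0954
  Non-fiction, Adult: 137×157/262 = 82.0954
  Non-fiction, Child: 137×105/262 = 54.9046
Contributions (O − E)²/E:
  (65 − 74.9046)²/74.9046 = 1.3097
  (60 − 50.0954)²/50.0954 = 1.9583
  (92 − 82.0954)²/82.0954 = 1.1950
  (45 − 54.9046)²/54.9046 = 1.7868
χ² = 1.3097 + 1.9583 + 1.1950 + 1.7868 = 6.250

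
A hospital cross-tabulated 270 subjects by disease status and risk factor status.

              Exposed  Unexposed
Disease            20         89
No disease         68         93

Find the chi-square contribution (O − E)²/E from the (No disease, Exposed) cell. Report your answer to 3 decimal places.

4.594

Row total (No disease) = 161; column total (Exposed) = 88; N = 270.
Expected count E = 161 × 88 / 270 = 52.4741.
Contribution = (O − E)²/E = (68 − 52.4741)² / 52.4741 = 4.594.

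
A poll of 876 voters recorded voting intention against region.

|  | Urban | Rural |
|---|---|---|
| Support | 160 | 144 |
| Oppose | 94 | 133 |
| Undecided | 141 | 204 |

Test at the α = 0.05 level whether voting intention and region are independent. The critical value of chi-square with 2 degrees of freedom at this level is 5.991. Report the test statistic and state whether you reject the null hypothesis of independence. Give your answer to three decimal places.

Row totals: 304, 227, 345. Column totals: 395, 481. Grand total N = 876.
Expected counts (row total × column total / N):
  Support, Urban: 304×395/876 = 137.0776
  Support, Rural: 304×481/876 = 166.9224
  Oppose, Urban: 227×395/876 = 102.3573
  Oppose, Rural: 227×481/876 = 124.6427
  Undecided, Urban: 345×395/876 = 155.5651
  Undecided, Rural: 345×481/876 = 189.4349
Contributions (O − E)²/E:
  (160 − 137.0776)²/137.0776 = 3.8331
  (144 − 166.9224)²/166.9224 = 3.1478
  (94 − 102.3573)²/102.3573 = 0.6824
  (133 − 124.6427)²/124.6427 = 0.5604
  (141 − 155.5651)²/155.5651 = 1.3637
  (204 − 189.4349)²/189.4349 = 1.1199
χ² = 3.8331 + 3.1478 + 0.6824 + 0.5604 + 1.3637 + 1.1199 = 10.707
df = (3−1)(2−1) = 2. Since 10.707 > 5.991, reject the null hypothesis of independence at α = 0.05.

10.707; reject H₀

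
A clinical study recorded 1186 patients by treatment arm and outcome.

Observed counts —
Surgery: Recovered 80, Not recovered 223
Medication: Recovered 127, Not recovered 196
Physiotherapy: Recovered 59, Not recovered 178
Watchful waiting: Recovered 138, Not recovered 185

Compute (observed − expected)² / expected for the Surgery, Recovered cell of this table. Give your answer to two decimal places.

Row total (Surgery) = 303; column total (Recovered) = 404; N = 1186.
Expected count E = 303 × 404 / 1186 = 103.214.
Contribution = (O − E)²/E = (80 − 103.214)² / 103.214 = 5.22.

5.22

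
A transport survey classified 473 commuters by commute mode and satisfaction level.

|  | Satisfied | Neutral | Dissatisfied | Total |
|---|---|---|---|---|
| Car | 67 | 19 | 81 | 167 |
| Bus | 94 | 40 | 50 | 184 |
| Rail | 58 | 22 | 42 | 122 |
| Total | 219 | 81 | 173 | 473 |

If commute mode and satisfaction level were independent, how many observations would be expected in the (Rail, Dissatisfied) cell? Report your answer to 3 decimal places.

44.622

Row total (Rail) = 122; column total (Dissatisfied) = 173; grand total N = 473.
Expected count = (row total × column total) / N = 122 × 173 / 473 = 44.622.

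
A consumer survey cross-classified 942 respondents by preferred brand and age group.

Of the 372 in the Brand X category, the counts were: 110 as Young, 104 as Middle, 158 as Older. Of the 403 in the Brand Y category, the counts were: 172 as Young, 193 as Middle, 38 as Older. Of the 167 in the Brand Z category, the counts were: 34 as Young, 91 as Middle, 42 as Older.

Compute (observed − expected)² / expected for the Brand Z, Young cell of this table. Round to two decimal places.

8.66

Row total (Brand Z) = 167; column total (Young) = 316; N = 942.
Expected count E = 167 × 316 / 942 = 56.021.
Contribution = (O − E)²/E = (34 − 56.021)² / 56.021 = 8.66.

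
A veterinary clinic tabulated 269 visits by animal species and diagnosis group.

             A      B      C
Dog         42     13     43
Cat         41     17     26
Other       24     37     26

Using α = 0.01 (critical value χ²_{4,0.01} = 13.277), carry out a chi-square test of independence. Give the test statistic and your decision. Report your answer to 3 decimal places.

25.335; reject H₀

Row totals: 98, 84, 87. Column totals: 107, 67, 95. Grand total N = 269.
Expected counts (row total × column total / N):
  Dog, A: 98×107/269 = 38.9814
  Dog, B: 98×67/269 = 24.4089
  Dog, C: 98×95/269 = 34.6097
  Cat, A: 84×107/269 = 33.4126
  Cat, B: 84×67/269 = 20.9219
  Cat, C: 84×95/269 = 29.6654
  Other, A: 87×107/269 = 34.6059
  Other, B: 87×67/269 = 21.6691
  Other, C: 87×95/269 = 30.7249
Contributions (O − E)²/E:
  (42 − 38.9814)²/38.9814 = 0.2338
  (13 − 24.4089)²/24.4089 = 5.3326
  (43 − 34.6097)²/34.6097 = 2.0340
  (41 − 33.4126)²/33.4126 = 1.7230
  (17 − 20.9219)²/20.9219 = 0.7352
  (26 − 29.6654)²/29.6654 = 0.4529
  (24 − 34.6059)²/34.6059 = 3.2505
  (37 − 21.6691)²/21.6691 = 10.8466
  (26 − 30.7249)²/30.7249 = 0.7266
χ² = 0.2338 + 5.3326 + 2.0340 + 1.7230 + 0.7352 + 0.4529 + 3.2505 + 10.8466 + 0.7266 = 25.335
df = (3−1)(3−1) = 4. Since 25.335 > 13.277, reject the null hypothesis of independence at α = 0.01.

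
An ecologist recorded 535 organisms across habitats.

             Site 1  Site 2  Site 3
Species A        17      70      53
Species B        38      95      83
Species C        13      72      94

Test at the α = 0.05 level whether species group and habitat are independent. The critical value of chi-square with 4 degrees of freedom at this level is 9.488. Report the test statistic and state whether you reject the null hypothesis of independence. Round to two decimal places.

15.65; reject H₀

Row totals: 140, 216, 179. Column totals: 68, 237, 230. Grand total N = 535.
Expected counts (row total × column total / N):
  Species A, Site 1: 140×68/535 = 17.794
  Species A, Site 2: 140×237/535 = 62.019
  Species A, Site 3: 140×230/535 = 60.187
  Species B, Site 1: 216×68/535 = 27.454
  Species B, Site 2: 216×237/535 = 95.686
  Species B, Site 3: 216×230/535 = 92.860
  Species C, Site 1: 179×68/535 = 22.751
  Species C, Site 2: 179×237/535 = 79.295
  Species C, Site 3: 179×230/535 = 76.953
Contributions (O − E)²/E:
  (17 − 17.794)²/17.794 = 0.0354
  (70 − 62.019)²/62.019 = 1.0270
  (53 − 60.187)²/60.187 = 0.8582
  (38 − 27.454)²/27.454 = 4.0511
  (95 − 95.686)²/95.686 = 0.0049
  (83 − 92.860)²/92.860 = 1.0469
  (13 − 22.751)²/22.751 = 4.1792
  (72 − 79.295)²/79.295 = 0.6711
  (94 − 76.953)²/76.953 = 3.7763
χ² = 0.0354 + 1.0270 + 0.8582 + 4.0511 + 0.0049 + 1.0469 + 4.1792 + 0.6711 + 3.7763 = 15.65
df = (3−1)(3−1) = 4. Since 15.65 > 9.488, reject the null hypothesis of independence at α = 0.05.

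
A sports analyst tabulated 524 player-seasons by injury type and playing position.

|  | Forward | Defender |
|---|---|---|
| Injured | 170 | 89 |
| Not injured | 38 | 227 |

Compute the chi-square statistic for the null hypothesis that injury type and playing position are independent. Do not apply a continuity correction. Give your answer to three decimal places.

Row totals: 259, 265. Column totals: 208, 316. Grand total N = 524.
Expected counts (row total × column total / N):
  Injured, Forward: 259×208/524 = 102.80916
  Injured, Defender: 259×316/524 = 156.19084
  Not injured, Forward: 265×208/524 = 105.19084
  Not injured, Defender: 265×316/524 = 159.80916
Contributions (O − E)²/E:
  (170 − 102.80916)²/102.80916 = 43.9125
  (89 − 156.19084)²/156.19084 = 28.9044
  (38 − 105.19084)²/105.19084 = 42.9183
  (227 − 159.80916)²/159.80916 = 28.2500
χ² = 43.9125 + 28.9044 + 42.9183 + 28.2500 = 143.985

143.985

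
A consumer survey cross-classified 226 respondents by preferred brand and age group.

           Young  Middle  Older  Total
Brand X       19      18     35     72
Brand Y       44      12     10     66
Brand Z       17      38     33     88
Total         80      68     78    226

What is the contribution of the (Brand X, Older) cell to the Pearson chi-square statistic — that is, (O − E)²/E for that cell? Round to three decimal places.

Row total (Brand X) = 72; column total (Older) = 78; N = 226.
Expected count E = 72 × 78 / 226 = 24.849558.
Contribution = (O − E)²/E = (35 − 24.849558)² / 24.849558 = 4.146.

4.146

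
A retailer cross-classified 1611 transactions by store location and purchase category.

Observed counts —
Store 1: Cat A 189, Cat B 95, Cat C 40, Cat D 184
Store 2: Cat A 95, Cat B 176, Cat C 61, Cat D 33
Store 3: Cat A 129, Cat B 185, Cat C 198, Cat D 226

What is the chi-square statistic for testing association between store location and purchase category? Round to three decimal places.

237.129

Row totals: 508, 365, 738. Column totals: 413, 456, 299, 443. Grand total N = 1611.
Expected counts (row total × column total / N):
  Store 1, Cat A: 508×413/1611 = 130.23215
  Store 1, Cat B: 508×456/1611 = 143.79143
  Store 1, Cat C: 508×299/1611 = 94.28430
  Store 1, Cat D: 508×443/1611 = 139.69212
  Store 2, Cat A: 365×413/1611 = 93.57232
  Store 2, Cat B: 365×456/1611 = 103.31471
  Store 2, Cat C: 365×299/1611 = 67.74364
  Store 2, Cat D: 365×443/1611 = 100.36934
  Store 3, Cat A: 738×413/1611 = 189.19553
  Store 3, Cat B: 738×456/1611 = 208.89385
  Store 3, Cat C: 738×299/1611 = 136.97207
  Store 3, Cat D: 738×443/1611 = 202.93855
Contributions (O − E)²/E:
  (189 − 130.23215)²/130.23215 = 26.5193
  (95 − 143.79143)²/143.79143 = 16.5559
  (40 − 94.28430)²/94.28430 = 31.2543
  (184 − 139.69212)²/139.69212 = 14.0537
  (95 − 93.57232)²/93.57232 = 0.0218
  (176 − 103.31471)²/103.31471 = 51.1365
  (61 − 67.74364)²/67.74364 = 0.6713
  (33 − 100.36934)²/100.36934 = 45.2193
  (129 − 189.19553)²/189.19553 = 19.1522
  (185 − 208.89385)²/208.89385 = 2.7330
  (198 − 136.97207)²/136.97207 = 27.1910
  (226 − 202.93855)²/202.93855 = 2.6206
χ² = 26.5193 + 16.5559 + 31.2543 + 14.0537 + 0.0218 + 51.1365 + 0.6713 + 45.2193 + 19.1522 + 2.7330 + 27.1910 + 2.6206 = 237.129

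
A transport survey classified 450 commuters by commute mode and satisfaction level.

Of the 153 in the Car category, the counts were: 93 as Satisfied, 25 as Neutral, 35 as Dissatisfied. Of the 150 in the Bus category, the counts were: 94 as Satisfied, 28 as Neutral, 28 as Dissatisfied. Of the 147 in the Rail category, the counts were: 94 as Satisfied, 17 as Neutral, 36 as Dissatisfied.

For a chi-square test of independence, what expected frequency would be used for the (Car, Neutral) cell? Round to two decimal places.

Row total (Car) = 153; column total (Neutral) = 70; grand total N = 450.
Expected count = (row total × column total) / N = 153 × 70 / 450 = 23.80.

23.80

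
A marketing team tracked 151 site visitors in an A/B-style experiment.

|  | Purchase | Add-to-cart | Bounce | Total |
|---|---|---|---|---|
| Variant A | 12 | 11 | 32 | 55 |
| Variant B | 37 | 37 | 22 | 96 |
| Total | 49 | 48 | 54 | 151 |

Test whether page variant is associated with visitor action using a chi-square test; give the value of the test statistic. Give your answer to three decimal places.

18.955

Grand total N = 151.
Expected counts (row total × column total / N):
  Variant A, Purchase: 55×49/151 = 17.8477
  Variant A, Add-to-cart: 55×48/151 = 17.4834
  Variant A, Bounce: 55×54/151 = 19.6689
  Variant B, Purchase: 96×49/151 = 31.1523
  Variant B, Add-to-cart: 96×48/151 = 30.5166
  Variant B, Bounce: 96×54/151 = 34.3311
Contributions (O − E)²/E:
  (12 − 17.8477)²/17.8477 = 1.9160
  (11 − 17.4834)²/17.4834 = 2.4043
  (32 − 19.6689)²/19.6689 = 7.7308
  (37 − 31.1523)²/31.1523 = 1.0977
  (37 − 30.5166)²/30.5166 = 1.3774
  (22 − 34.3311)²/34.3311 = 4.4291
χ² = 1.9160 + 2.4043 + 7.7308 + 1.0977 + 1.3774 + 4.4291 = 18.955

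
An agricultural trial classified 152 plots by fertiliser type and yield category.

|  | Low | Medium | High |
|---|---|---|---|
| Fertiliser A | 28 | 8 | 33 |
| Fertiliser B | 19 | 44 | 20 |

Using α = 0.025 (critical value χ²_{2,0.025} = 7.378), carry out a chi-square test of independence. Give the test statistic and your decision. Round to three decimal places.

28.790; reject H₀

Row totals: 69, 83. Column totals: 47, 52, 53. Grand total N = 152.
Expected counts (row total × column total / N):
  Fertiliser A, Low: 69×47/152 = 21.3355
  Fertiliser A, Medium: 69×52/152 = 23.6053
  Fertiliser A, High: 69×53/152 = 24.0592
  Fertiliser B, Low: 83×47/152 = 25.6645
  Fertiliser B, Medium: 83×52/152 = 28.3947
  Fertiliser B, High: 83×53/152 = 28.9408
Contributions (O − E)²/E:
  (28 − 21.3355)²/21.3355 = 2.0818
  (8 − 23.6053)²/23.6053 = 10.3166
  (33 − 24.0592)²/24.0592 = 3.3226
  (19 − 25.6645)²/25.6645 = 1.7306
  (44 − 28.3947)²/28.3947 = 8.5764
  (20 − 28.9408)²/28.9408 = 2.7621
χ² = 2.0818 + 10.3166 + 3.3226 + 1.7306 + 8.5764 + 2.7621 = 28.790
df = (2−1)(3−1) = 2. Since 28.790 > 7.378, reject the null hypothesis of independence at α = 0.025.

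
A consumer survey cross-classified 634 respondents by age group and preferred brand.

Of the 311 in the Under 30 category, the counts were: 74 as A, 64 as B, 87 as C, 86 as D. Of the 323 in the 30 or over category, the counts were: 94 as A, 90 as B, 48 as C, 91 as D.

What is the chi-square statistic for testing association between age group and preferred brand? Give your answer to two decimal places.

17.96

Row totals: 311, 323. Column totals: 168, 154, 135, 177. Grand total N = 634.
Expected counts (row total × column total / N):
  Under 30, A: 311×168/634 = 82.410
  Under 30, B: 311×154/634 = 75.543
  Under 30, C: 311×135/634 = 66.222
  Under 30, D: 311×177/634 = 86.825
  30 or over, A: 323×168/634 = 85.590
  30 or over, B: 323×154/634 = 78.457
  30 or over, C: 323×135/634 = 68.778
  30 or over, D: 323×177/634 = 90.175
Contributions (O − E)²/E:
  (74 − 82.410)²/82.410 = 0.8582
  (64 − 75.543)²/75.543 = 1.7638
  (87 − 66.222)²/66.222 = 6.5194
  (86 − 86.825)²/86.825 = 0.0078
  (94 − 85.590)²/85.590 = 0.8264
  (90 − 78.457)²/78.457 = 1.6983
  (48 − 68.778)²/68.778 = 6.2771
  (91 − 90.175)²/90.175 = 0.0075
χ² = 0.8582 + 1.7638 + 6.5194 + 0.0078 + 0.8264 + 1.6983 + 6.2771 + 0.0075 = 17.96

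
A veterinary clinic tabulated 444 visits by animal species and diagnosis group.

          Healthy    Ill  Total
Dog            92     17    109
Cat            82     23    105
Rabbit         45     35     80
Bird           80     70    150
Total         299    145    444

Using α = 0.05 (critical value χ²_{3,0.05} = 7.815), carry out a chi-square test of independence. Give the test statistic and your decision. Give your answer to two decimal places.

37.81; reject H₀

Grand total N = 444.
Expected counts (row total × column total / N):
  Dog, Healthy: 109×299/444 = 73.403
  Dog, Ill: 109×145/444 = 35.597
  Cat, Healthy: 105×299/444 = 70.709
  Cat, Ill: 105×145/444 = 34.291
  Rabbit, Healthy: 80×299/444 = 53.874
  Rabbit, Ill: 80×145/444 = 26.126
  Bird, Healthy: 150×299/444 = 101.014
  Bird, Ill: 150×145/444 = 48.986
Contributions (O − E)²/E:
  (92 − 73.403)²/73.403 = 4.7116
  (17 − 35.597)²/35.597 = 9.7157
  (82 − 70.709)²/70.709 = 1.8030
  (23 − 34.291)²/34.291 = 3.7178
  (45 − 53.874)²/53.874 = 1.4617
  (35 − 26.126)²/26.126 = 3.0142
  (80 − 101.014)²/101.014 = 4.3716
  (70 − 48.986)²/48.986 = 9.0146
χ² = 4.7116 + 9.7157 + 1.8030 + 3.7178 + 1.4617 + 3.0142 + 4.3716 + 9.0146 = 37.81
df = (4−1)(2−1) = 3. Since 37.81 > 7.815, reject the null hypothesis of independence at α = 0.05.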